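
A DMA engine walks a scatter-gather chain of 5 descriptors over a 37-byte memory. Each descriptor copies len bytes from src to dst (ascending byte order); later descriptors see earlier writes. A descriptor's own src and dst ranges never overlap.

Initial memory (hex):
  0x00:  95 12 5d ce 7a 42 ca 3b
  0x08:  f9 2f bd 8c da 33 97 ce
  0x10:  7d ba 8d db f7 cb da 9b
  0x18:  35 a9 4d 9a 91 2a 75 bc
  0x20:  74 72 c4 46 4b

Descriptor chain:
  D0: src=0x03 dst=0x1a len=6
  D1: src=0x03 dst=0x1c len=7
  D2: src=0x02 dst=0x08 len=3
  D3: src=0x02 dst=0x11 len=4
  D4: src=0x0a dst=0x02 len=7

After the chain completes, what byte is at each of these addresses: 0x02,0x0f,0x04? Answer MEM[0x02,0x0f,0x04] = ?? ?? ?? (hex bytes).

D0: mem[0x1a..0x1f] <- [ce 7a 42 ca 3b f9]
D1: mem[0x1c..0x22] <- [ce 7a 42 ca 3b f9 2f]
D2: mem[0x08..0x0a] <- [5d ce 7a]
D3: mem[0x11..0x14] <- [5d ce 7a 42]
D4: mem[0x02..0x08] <- [7a 8c da 33 97 ce 7d]
query mem[0x02]=0x7a, mem[0x0f]=0xce, mem[0x04]=0xda

MEM[0x02,0x0f,0x04] = 7a ce da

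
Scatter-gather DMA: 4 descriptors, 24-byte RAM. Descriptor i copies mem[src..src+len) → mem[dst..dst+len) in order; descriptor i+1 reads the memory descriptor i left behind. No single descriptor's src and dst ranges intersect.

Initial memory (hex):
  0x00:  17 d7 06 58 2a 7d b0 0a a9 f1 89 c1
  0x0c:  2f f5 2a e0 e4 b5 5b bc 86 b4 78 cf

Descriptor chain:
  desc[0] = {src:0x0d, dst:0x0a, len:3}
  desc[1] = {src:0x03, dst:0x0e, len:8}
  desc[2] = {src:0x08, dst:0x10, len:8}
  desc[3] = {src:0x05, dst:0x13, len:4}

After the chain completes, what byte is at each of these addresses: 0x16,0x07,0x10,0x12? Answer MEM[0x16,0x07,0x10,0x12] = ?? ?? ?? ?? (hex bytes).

MEM[0x16,0x07,0x10,0x12] = a9 0a a9 f5

#0 dst[0x0a+3] := {0xf5,0x2a,0xe0}
#1 dst[0x0e+8] := {0x58,0x2a,0x7d,0xb0,0x0a,0xa9,0xf1,0xf5}
#2 dst[0x10+8] := {0xa9,0xf1,0xf5,0x2a,0xe0,0xf5,0x58,0x2a}
#3 dst[0x13+4] := {0x7d,0xb0,0x0a,0xa9}
query mem[0x16]=0xa9, mem[0x07]=0x0a, mem[0x10]=0xa9, mem[0x12]=0xf5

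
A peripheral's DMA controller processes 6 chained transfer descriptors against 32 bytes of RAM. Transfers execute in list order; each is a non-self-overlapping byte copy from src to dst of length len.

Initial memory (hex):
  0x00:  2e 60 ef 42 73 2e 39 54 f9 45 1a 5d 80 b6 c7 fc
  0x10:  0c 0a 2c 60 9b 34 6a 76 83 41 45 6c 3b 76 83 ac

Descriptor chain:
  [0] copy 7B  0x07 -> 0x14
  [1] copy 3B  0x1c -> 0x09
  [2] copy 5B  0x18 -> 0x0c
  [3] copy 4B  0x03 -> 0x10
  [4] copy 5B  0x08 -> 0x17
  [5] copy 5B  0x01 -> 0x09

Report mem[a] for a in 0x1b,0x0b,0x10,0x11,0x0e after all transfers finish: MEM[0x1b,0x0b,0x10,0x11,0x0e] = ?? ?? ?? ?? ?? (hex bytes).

  after D0: wrote 7B at 0x14 = 54f9451a5d80b6
  after D1: wrote 3B at 0x09 = 3b7683
  after D2: wrote 5B at 0x0c = 5d80b66c3b
  after D3: wrote 4B at 0x10 = 42732e39
  after D4: wrote 5B at 0x17 = f93b76835d
  after D5: wrote 5B at 0x09 = 60ef42732e
query mem[0x1b]=0x5d, mem[0x0b]=0x42, mem[0x10]=0x42, mem[0x11]=0x73, mem[0x0e]=0xb6

MEM[0x1b,0x0b,0x10,0x11,0x0e] = 5d 42 42 73 b6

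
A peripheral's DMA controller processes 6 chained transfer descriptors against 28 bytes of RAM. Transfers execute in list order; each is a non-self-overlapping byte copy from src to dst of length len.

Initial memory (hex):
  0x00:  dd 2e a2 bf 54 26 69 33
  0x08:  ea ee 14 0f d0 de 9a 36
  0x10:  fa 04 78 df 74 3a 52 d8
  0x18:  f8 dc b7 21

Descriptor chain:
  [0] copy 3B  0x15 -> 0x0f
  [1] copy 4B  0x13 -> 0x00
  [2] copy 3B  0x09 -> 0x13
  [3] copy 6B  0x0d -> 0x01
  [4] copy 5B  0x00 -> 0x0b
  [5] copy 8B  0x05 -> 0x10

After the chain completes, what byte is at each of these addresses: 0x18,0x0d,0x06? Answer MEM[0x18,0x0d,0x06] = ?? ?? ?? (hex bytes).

MEM[0x18,0x0d,0x06] = f8 9a 78

  after D0: wrote 3B at 0x0f = 3a52d8
  after D1: wrote 4B at 0x00 = df743a52
  after D2: wrote 3B at 0x13 = ee140f
  after D3: wrote 6B at 0x01 = de9a3a52d878
  after D4: wrote 5B at 0x0b = dfde9a3a52
  after D5: wrote 8B at 0x10 = d87833eaee14dfde
query mem[0x18]=0xf8, mem[0x0d]=0x9a, mem[0x06]=0x78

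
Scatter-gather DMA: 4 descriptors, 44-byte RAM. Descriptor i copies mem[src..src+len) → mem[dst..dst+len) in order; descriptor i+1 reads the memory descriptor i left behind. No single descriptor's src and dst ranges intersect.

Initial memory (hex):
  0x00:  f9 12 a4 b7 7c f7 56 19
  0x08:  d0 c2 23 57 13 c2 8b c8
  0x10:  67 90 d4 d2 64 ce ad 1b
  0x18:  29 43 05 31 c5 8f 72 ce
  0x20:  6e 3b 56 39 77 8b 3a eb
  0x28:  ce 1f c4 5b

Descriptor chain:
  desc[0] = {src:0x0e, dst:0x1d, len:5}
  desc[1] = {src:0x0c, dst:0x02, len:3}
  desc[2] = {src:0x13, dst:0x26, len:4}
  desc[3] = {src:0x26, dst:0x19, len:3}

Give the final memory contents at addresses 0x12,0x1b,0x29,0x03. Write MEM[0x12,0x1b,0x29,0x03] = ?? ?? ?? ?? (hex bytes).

MEM[0x12,0x1b,0x29,0x03] = d4 ce ad c2

  after D0: wrote 5B at 0x1d = 8bc86790d4
  after D1: wrote 3B at 0x02 = 13c28b
  after D2: wrote 4B at 0x26 = d264cead
  after D3: wrote 3B at 0x19 = d264ce
query mem[0x12]=0xd4, mem[0x1b]=0xce, mem[0x29]=0xad, mem[0x03]=0xc2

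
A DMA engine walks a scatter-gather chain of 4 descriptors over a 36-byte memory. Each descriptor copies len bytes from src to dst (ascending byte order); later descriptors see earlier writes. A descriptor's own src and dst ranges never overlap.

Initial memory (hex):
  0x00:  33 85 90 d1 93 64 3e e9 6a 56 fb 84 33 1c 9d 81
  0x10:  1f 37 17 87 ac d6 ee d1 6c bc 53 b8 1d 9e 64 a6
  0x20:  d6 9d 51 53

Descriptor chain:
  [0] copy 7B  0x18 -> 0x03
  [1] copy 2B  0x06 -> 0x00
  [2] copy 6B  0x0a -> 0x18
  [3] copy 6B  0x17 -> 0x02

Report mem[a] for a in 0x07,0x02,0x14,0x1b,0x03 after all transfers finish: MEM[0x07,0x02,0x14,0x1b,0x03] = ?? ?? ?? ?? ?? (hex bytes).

MEM[0x07,0x02,0x14,0x1b,0x03] = 9d d1 ac 1c fb

[0] 0x18->0x03 len=7 : 6c bc 53 b8 1d 9e 64
[1] 0x06->0x00 len=2 : b8 1d
[2] 0x0a->0x18 len=6 : fb 84 33 1c 9d 81
[3] 0x17->0x02 len=6 : d1 fb 84 33 1c 9d
query mem[0x07]=0x9d, mem[0x02]=0xd1, mem[0x14]=0xac, mem[0x1b]=0x1c, mem[0x03]=0xfb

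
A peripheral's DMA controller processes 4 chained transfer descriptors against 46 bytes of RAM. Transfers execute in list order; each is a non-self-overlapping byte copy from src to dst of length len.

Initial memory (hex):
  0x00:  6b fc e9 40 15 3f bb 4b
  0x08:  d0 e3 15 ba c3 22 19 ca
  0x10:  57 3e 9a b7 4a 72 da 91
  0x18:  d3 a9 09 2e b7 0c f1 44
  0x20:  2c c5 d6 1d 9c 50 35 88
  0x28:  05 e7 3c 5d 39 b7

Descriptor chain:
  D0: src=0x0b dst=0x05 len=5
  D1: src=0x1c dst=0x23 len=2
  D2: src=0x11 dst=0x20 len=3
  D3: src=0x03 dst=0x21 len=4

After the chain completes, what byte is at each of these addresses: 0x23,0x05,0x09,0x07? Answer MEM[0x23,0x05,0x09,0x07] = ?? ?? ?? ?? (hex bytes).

MEM[0x23,0x05,0x09,0x07] = ba ba ca 22

#0 dst[0x05+5] := {0xba,0xc3,0x22,0x19,0xca}
#1 dst[0x23+2] := {0xb7,0x0c}
#2 dst[0x20+3] := {0x3e,0x9a,0xb7}
#3 dst[0x21+4] := {0x40,0x15,0xba,0xc3}
query mem[0x23]=0xba, mem[0x05]=0xba, mem[0x09]=0xca, mem[0x07]=0x22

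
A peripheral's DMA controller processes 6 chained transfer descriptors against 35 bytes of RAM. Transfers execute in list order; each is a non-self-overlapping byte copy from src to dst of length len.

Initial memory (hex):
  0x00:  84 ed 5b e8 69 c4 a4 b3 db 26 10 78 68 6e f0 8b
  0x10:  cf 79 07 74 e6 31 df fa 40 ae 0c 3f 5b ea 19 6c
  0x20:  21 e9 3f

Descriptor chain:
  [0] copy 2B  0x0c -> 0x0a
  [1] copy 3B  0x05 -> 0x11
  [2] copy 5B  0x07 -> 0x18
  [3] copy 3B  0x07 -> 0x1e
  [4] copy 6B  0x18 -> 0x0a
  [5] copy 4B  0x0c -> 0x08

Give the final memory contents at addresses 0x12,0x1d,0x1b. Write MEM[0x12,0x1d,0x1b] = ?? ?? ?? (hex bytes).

  after D0: wrote 2B at 0x0a = 686e
  after D1: wrote 3B at 0x11 = c4a4b3
  after D2: wrote 5B at 0x18 = b3db26686e
  after D3: wrote 3B at 0x1e = b3db26
  after D4: wrote 6B at 0x0a = b3db26686eea
  after D5: wrote 4B at 0x08 = 26686eea
query mem[0x12]=0xa4, mem[0x1d]=0xea, mem[0x1b]=0x68

MEM[0x12,0x1d,0x1b] = a4 ea 68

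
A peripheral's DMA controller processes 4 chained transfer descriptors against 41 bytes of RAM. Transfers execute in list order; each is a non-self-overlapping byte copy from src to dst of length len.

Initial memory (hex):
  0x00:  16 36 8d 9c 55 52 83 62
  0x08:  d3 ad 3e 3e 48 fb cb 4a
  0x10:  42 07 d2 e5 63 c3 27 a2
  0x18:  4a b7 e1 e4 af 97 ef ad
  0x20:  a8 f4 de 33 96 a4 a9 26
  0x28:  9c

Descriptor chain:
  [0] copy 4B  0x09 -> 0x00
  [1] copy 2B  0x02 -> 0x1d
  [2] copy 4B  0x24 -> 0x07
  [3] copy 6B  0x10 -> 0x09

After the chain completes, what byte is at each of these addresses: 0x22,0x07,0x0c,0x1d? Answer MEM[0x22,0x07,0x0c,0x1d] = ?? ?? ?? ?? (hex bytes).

  after D0: wrote 4B at 0x00 = ad3e3e48
  after D1: wrote 2B at 0x1d = 3e48
  after D2: wrote 4B at 0x07 = 96a4a926
  after D3: wrote 6B at 0x09 = 4207d2e563c3
query mem[0x22]=0xde, mem[0x07]=0x96, mem[0x0c]=0xe5, mem[0x1d]=0x3e

MEM[0x22,0x07,0x0c,0x1d] = de 96 e5 3e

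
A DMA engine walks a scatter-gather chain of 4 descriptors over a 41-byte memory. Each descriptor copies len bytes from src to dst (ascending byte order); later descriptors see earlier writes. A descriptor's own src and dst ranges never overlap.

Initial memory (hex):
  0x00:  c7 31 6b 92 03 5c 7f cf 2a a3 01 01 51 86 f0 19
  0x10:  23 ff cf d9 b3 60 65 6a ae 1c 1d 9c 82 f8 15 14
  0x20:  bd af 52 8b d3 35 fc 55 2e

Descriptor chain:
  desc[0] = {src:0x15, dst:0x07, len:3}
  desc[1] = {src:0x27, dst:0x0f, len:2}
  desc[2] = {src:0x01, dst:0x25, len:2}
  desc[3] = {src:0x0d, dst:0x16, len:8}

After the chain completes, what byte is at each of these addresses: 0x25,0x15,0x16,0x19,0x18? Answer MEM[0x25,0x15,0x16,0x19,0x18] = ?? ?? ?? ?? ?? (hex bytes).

D0: mem[0x07..0x09] <- [60 65 6a]
D1: mem[0x0f..0x10] <- [55 2e]
D2: mem[0x25..0x26] <- [31 6b]
D3: mem[0x16..0x1d] <- [86 f0 55 2e ff cf d9 b3]
query mem[0x25]=0x31, mem[0x15]=0x60, mem[0x16]=0x86, mem[0x19]=0x2e, mem[0x18]=0x55

MEM[0x25,0x15,0x16,0x19,0x18] = 31 60 86 2e 55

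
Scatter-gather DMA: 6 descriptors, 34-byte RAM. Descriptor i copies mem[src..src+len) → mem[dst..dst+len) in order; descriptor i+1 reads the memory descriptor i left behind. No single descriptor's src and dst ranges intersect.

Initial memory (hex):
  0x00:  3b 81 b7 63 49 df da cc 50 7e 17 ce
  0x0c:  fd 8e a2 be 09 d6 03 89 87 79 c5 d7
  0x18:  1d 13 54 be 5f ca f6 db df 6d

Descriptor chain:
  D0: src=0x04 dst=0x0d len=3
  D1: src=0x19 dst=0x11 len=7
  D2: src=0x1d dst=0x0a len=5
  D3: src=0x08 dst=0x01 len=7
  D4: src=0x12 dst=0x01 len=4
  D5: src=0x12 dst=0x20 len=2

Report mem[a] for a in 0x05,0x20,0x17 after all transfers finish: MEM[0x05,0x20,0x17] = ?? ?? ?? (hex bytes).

MEM[0x05,0x20,0x17] = db 54 db

D0: mem[0x0d..0x0f] <- [49 df da]
D1: mem[0x11..0x17] <- [13 54 be 5f ca f6 db]
D2: mem[0x0a..0x0e] <- [ca f6 db df 6d]
D3: mem[0x01..0x07] <- [50 7e ca f6 db df 6d]
D4: mem[0x01..0x04] <- [54 be 5f ca]
D5: mem[0x20..0x21] <- [54 be]
query mem[0x05]=0xdb, mem[0x20]=0x54, mem[0x17]=0xdb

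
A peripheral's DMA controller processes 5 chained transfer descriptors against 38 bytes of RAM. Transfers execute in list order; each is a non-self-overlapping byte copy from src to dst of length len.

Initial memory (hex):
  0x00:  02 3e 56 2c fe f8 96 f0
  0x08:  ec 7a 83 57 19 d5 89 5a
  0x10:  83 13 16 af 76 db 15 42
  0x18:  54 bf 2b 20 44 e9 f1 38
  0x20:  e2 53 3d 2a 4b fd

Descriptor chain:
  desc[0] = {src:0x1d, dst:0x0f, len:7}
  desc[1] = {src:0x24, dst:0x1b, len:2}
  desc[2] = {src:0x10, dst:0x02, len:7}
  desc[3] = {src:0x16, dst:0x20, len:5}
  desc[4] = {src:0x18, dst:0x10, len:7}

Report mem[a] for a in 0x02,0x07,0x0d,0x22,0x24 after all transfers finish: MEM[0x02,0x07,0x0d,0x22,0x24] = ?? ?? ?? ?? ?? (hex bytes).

MEM[0x02,0x07,0x0d,0x22,0x24] = f1 2a d5 54 2b

  after D0: wrote 7B at 0x0f = e9f138e2533d2a
  after D1: wrote 2B at 0x1b = 4bfd
  after D2: wrote 7B at 0x02 = f138e2533d2a15
  after D3: wrote 5B at 0x20 = 154254bf2b
  after D4: wrote 7B at 0x10 = 54bf2b4bfde9f1
query mem[0x02]=0xf1, mem[0x07]=0x2a, mem[0x0d]=0xd5, mem[0x22]=0x54, mem[0x24]=0x2b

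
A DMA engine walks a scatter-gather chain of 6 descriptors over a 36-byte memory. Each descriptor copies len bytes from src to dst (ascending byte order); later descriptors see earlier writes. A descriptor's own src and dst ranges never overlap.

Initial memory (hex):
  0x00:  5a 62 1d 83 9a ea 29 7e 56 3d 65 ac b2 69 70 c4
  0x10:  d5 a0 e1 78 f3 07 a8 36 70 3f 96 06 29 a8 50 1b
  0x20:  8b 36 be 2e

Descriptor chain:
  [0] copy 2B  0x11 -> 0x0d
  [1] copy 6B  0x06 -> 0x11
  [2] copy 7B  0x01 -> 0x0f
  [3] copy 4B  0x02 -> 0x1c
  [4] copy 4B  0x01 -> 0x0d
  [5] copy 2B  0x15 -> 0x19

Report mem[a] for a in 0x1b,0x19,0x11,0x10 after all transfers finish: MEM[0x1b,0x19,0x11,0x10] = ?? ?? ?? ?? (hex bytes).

#0 dst[0x0d+2] := {0xa0,0xe1}
#1 dst[0x11+6] := {0x29,0x7e,0x56,0x3d,0x65,0xac}
#2 dst[0x0f+7] := {0x62,0x1d,0x83,0x9a,0xea,0x29,0x7e}
#3 dst[0x1c+4] := {0x1d,0x83,0x9a,0xea}
#4 dst[0x0d+4] := {0x62,0x1d,0x83,0x9a}
#5 dst[0x19+2] := {0x7e,0xac}
query mem[0x1b]=0x06, mem[0x19]=0x7e, mem[0x11]=0x83, mem[0x10]=0x9a

MEM[0x1b,0x19,0x11,0x10] = 06 7e 83 9a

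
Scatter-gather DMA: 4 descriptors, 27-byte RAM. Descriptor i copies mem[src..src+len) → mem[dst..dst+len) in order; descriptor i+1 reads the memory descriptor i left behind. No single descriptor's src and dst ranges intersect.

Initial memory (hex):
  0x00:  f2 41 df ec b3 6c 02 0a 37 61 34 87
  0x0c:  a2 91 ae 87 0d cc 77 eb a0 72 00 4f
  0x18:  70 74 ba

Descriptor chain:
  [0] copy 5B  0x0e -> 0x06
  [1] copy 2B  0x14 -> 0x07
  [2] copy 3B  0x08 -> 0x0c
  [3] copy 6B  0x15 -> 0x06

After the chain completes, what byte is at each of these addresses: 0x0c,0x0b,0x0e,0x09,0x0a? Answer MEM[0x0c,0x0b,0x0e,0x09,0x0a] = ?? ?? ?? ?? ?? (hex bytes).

MEM[0x0c,0x0b,0x0e,0x09,0x0a] = 72 ba 77 70 74

D0: mem[0x06..0x0a] <- [ae 87 0d cc 77]
D1: mem[0x07..0x08] <- [a0 72]
D2: mem[0x0c..0x0e] <- [72 cc 77]
D3: mem[0x06..0x0b] <- [72 00 4f 70 74 ba]
query mem[0x0c]=0x72, mem[0x0b]=0xba, mem[0x0e]=0x77, mem[0x09]=0x70, mem[0x0a]=0x74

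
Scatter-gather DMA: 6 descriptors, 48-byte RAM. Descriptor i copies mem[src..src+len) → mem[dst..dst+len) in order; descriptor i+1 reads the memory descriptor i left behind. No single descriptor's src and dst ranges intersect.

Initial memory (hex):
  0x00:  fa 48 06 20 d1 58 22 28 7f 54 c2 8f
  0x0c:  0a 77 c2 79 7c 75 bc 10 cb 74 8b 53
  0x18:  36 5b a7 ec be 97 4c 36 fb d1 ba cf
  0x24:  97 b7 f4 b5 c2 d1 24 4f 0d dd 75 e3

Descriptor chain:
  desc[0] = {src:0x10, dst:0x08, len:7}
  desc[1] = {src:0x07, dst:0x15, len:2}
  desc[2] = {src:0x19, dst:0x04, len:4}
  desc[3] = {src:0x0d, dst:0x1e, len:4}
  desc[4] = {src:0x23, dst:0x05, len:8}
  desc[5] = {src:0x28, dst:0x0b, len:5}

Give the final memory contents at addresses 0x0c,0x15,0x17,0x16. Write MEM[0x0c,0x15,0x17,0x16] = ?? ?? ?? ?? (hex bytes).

MEM[0x0c,0x15,0x17,0x16] = d1 28 53 7c

[0] 0x10->0x08 len=7 : 7c 75 bc 10 cb 74 8b
[1] 0x07->0x15 len=2 : 28 7c
[2] 0x19->0x04 len=4 : 5b a7 ec be
[3] 0x0d->0x1e len=4 : 74 8b 79 7c
[4] 0x23->0x05 len=8 : cf 97 b7 f4 b5 c2 d1 24
[5] 0x28->0x0b len=5 : c2 d1 24 4f 0d
query mem[0x0c]=0xd1, mem[0x15]=0x28, mem[0x17]=0x53, mem[0x16]=0x7c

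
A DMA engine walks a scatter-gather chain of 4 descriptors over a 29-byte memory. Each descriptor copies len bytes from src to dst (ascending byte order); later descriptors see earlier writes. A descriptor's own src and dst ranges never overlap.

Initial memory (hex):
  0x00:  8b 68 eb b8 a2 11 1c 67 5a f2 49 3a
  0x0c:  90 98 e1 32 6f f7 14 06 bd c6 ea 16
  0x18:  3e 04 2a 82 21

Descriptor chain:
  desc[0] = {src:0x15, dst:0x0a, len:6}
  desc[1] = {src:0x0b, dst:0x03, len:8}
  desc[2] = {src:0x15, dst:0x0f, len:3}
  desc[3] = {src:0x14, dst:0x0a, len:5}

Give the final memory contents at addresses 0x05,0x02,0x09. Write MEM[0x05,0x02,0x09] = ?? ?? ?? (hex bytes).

  after D0: wrote 6B at 0x0a = c6ea163e042a
  after D1: wrote 8B at 0x03 = ea163e042a6ff714
  after D2: wrote 3B at 0x0f = c6ea16
  after D3: wrote 5B at 0x0a = bdc6ea163e
query mem[0x05]=0x3e, mem[0x02]=0xeb, mem[0x09]=0xf7

MEM[0x05,0x02,0x09] = 3e eb f7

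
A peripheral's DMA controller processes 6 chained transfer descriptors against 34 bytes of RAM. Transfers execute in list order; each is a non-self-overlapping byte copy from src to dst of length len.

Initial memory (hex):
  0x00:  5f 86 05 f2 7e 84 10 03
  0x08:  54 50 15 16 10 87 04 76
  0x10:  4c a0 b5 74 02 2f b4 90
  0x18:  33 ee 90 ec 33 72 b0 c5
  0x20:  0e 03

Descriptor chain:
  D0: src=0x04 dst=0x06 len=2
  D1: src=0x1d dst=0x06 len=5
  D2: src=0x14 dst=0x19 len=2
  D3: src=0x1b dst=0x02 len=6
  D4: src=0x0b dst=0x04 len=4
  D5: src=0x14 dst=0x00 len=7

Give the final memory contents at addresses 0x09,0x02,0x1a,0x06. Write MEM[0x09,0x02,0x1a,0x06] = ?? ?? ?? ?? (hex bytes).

MEM[0x09,0x02,0x1a,0x06] = 0e b4 2f 2f

  after D0: wrote 2B at 0x06 = 7e84
  after D1: wrote 5B at 0x06 = 72b0c50e03
  after D2: wrote 2B at 0x19 = 022f
  after D3: wrote 6B at 0x02 = ec3372b0c50e
  after D4: wrote 4B at 0x04 = 16108704
  after D5: wrote 7B at 0x00 = 022fb49033022f
query mem[0x09]=0x0e, mem[0x02]=0xb4, mem[0x1a]=0x2f, mem[0x06]=0x2f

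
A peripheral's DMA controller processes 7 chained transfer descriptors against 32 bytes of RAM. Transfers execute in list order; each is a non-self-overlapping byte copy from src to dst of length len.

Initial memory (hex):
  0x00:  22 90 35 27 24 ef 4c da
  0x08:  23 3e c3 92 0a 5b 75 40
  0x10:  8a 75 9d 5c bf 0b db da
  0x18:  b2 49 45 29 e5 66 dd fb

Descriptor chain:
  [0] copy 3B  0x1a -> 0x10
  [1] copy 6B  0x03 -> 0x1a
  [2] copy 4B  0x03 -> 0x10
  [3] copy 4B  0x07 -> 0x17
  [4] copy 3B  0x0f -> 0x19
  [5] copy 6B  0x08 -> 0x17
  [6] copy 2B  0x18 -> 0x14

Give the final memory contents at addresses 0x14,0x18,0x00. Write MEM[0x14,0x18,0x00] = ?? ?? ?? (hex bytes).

MEM[0x14,0x18,0x00] = 3e 3e 22

#0 dst[0x10+3] := {0x45,0x29,0xe5}
#1 dst[0x1a+6] := {0x27,0x24,0xef,0x4c,0xda,0x23}
#2 dst[0x10+4] := {0x27,0x24,0xef,0x4c}
#3 dst[0x17+4] := {0xda,0x23,0x3e,0xc3}
#4 dst[0x19+3] := {0x40,0x27,0x24}
#5 dst[0x17+6] := {0x23,0x3e,0xc3,0x92,0x0a,0x5b}
#6 dst[0x14+2] := {0x3e,0xc3}
query mem[0x14]=0x3e, mem[0x18]=0x3e, mem[0x00]=0x22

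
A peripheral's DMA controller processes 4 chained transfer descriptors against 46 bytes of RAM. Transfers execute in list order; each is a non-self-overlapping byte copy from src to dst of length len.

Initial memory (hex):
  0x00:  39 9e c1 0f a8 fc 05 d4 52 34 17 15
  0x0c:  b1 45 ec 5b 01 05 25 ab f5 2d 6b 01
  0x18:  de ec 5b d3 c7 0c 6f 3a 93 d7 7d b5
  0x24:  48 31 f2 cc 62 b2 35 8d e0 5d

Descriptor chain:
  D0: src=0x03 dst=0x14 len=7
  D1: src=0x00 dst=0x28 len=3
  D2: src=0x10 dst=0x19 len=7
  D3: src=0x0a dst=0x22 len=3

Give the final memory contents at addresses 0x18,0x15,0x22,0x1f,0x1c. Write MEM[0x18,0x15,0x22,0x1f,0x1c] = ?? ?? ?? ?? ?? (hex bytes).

MEM[0x18,0x15,0x22,0x1f,0x1c] = d4 a8 17 fc ab

[0] 0x03->0x14 len=7 : 0f a8 fc 05 d4 52 34
[1] 0x00->0x28 len=3 : 39 9e c1
[2] 0x10->0x19 len=7 : 01 05 25 ab 0f a8 fc
[3] 0x0a->0x22 len=3 : 17 15 b1
query mem[0x18]=0xd4, mem[0x15]=0xa8, mem[0x22]=0x17, mem[0x1f]=0xfc, mem[0x1c]=0xab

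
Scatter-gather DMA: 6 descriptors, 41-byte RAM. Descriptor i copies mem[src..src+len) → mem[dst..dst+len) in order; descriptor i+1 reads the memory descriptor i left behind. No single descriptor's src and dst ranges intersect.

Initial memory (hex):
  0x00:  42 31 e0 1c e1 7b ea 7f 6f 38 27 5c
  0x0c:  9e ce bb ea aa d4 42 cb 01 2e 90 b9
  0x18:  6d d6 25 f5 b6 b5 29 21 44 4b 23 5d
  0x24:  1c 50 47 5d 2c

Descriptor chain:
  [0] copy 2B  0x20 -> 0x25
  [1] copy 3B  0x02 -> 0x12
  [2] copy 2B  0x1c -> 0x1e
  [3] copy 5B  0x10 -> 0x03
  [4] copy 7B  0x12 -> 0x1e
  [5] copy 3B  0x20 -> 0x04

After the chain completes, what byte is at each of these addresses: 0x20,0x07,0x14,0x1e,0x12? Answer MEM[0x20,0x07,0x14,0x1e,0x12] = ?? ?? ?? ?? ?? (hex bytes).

MEM[0x20,0x07,0x14,0x1e,0x12] = e1 e1 e1 e0 e0

#0 dst[0x25+2] := {0x44,0x4b}
#1 dst[0x12+3] := {0xe0,0x1c,0xe1}
#2 dst[0x1e+2] := {0xb6,0xb5}
#3 dst[0x03+5] := {0xaa,0xd4,0xe0,0x1c,0xe1}
#4 dst[0x1e+7] := {0xe0,0x1c,0xe1,0x2e,0x90,0xb9,0x6d}
#5 dst[0x04+3] := {0xe1,0x2e,0x90}
query mem[0x20]=0xe1, mem[0x07]=0xe1, mem[0x14]=0xe1, mem[0x1e]=0xe0, mem[0x12]=0xe0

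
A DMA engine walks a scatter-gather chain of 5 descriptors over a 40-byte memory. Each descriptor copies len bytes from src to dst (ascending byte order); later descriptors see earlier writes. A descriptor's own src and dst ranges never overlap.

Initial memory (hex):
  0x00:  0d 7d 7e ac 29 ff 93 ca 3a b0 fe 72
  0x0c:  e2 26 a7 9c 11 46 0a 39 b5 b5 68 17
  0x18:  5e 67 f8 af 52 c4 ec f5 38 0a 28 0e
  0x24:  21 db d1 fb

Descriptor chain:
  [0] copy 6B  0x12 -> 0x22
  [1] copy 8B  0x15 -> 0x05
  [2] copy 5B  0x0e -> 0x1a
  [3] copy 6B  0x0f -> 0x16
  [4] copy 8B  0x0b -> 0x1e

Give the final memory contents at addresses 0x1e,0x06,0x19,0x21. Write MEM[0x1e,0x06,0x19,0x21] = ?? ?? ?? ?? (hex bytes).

MEM[0x1e,0x06,0x19,0x21] = af 68 0a a7

D0: mem[0x22..0x27] <- [0a 39 b5 b5 68 17]
D1: mem[0x05..0x0c] <- [b5 68 17 5e 67 f8 af 52]
D2: mem[0x1a..0x1e] <- [a7 9c 11 46 0a]
D3: mem[0x16..0x1b] <- [9c 11 46 0a 39 b5]
D4: mem[0x1e..0x25] <- [af 52 26 a7 9c 11 46 0a]
query mem[0x1e]=0xaf, mem[0x06]=0x68, mem[0x19]=0x0a, mem[0x21]=0xa7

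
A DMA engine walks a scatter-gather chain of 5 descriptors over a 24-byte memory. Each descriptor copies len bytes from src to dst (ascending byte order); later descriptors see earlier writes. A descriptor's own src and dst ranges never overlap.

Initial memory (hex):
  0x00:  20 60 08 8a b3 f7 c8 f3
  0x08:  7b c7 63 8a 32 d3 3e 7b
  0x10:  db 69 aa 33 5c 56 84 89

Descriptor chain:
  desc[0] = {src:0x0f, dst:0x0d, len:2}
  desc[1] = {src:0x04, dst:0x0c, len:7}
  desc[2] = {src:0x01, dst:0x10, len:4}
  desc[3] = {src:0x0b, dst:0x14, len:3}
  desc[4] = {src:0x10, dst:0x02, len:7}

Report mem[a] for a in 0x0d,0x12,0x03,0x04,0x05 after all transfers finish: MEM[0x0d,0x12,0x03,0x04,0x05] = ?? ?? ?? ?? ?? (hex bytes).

MEM[0x0d,0x12,0x03,0x04,0x05] = f7 8a 08 8a b3

D0: mem[0x0d..0x0e] <- [7b db]
D1: mem[0x0c..0x12] <- [b3 f7 c8 f3 7b c7 63]
D2: mem[0x10..0x13] <- [60 08 8a b3]
D3: mem[0x14..0x16] <- [8a b3 f7]
D4: mem[0x02..0x08] <- [60 08 8a b3 8a b3 f7]
query mem[0x0d]=0xf7, mem[0x12]=0x8a, mem[0x03]=0x08, mem[0x04]=0x8a, mem[0x05]=0xb3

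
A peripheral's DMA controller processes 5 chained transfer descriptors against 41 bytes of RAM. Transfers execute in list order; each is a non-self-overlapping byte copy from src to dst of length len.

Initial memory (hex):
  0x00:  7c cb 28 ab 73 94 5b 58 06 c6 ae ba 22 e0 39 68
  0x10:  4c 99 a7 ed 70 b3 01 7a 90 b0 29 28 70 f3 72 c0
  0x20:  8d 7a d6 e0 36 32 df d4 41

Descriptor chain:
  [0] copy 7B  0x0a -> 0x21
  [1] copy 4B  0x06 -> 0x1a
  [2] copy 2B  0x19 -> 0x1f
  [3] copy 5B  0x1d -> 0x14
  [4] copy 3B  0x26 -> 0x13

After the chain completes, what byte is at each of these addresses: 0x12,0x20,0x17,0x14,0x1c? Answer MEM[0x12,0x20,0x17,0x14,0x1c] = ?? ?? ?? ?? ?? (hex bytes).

  after D0: wrote 7B at 0x21 = aeba22e039684c
  after D1: wrote 4B at 0x1a = 5b5806c6
  after D2: wrote 2B at 0x1f = b05b
  after D3: wrote 5B at 0x14 = c672b05bae
  after D4: wrote 3B at 0x13 = 684c41
query mem[0x12]=0xa7, mem[0x20]=0x5b, mem[0x17]=0x5b, mem[0x14]=0x4c, mem[0x1c]=0x06

MEM[0x12,0x20,0x17,0x14,0x1c] = a7 5b 5b 4c 06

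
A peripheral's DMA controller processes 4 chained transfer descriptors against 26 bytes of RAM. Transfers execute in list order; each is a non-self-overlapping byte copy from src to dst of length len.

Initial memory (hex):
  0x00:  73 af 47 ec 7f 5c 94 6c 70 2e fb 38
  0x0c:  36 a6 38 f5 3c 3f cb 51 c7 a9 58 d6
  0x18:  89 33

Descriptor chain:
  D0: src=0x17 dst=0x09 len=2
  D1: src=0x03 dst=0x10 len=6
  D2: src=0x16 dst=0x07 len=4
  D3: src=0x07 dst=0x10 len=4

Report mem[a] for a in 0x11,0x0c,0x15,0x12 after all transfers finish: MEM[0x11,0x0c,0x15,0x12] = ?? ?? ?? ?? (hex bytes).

[0] 0x17->0x09 len=2 : d6 89
[1] 0x03->0x10 len=6 : ec 7f 5c 94 6c 70
[2] 0x16->0x07 len=4 : 58 d6 89 33
[3] 0x07->0x10 len=4 : 58 d6 89 33
query mem[0x11]=0xd6, mem[0x0c]=0x36, mem[0x15]=0x70, mem[0x12]=0x89

MEM[0x11,0x0c,0x15,0x12] = d6 36 70 89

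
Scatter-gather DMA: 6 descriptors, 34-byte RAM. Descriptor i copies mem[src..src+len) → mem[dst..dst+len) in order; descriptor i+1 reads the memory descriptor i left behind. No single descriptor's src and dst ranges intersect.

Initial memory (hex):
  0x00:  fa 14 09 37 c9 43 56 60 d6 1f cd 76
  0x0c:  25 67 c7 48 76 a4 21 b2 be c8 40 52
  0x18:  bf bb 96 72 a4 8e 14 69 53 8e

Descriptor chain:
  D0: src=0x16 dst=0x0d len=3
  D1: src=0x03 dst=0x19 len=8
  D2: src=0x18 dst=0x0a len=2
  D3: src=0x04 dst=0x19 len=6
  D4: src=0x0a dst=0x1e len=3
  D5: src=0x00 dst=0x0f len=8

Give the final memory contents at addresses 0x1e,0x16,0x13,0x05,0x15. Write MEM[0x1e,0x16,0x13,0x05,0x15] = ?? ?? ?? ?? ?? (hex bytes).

[0] 0x16->0x0d len=3 : 40 52 bf
[1] 0x03->0x19 len=8 : 37 c9 43 56 60 d6 1f cd
[2] 0x18->0x0a len=2 : bf 37
[3] 0x04->0x19 len=6 : c9 43 56 60 d6 1f
[4] 0x0a->0x1e len=3 : bf 37 25
[5] 0x00->0x0f len=8 : fa 14 09 37 c9 43 56 60
query mem[0x1e]=0xbf, mem[0x16]=0x60, mem[0x13]=0xc9, mem[0x05]=0x43, mem[0x15]=0x56

MEM[0x1e,0x16,0x13,0x05,0x15] = bf 60 c9 43 56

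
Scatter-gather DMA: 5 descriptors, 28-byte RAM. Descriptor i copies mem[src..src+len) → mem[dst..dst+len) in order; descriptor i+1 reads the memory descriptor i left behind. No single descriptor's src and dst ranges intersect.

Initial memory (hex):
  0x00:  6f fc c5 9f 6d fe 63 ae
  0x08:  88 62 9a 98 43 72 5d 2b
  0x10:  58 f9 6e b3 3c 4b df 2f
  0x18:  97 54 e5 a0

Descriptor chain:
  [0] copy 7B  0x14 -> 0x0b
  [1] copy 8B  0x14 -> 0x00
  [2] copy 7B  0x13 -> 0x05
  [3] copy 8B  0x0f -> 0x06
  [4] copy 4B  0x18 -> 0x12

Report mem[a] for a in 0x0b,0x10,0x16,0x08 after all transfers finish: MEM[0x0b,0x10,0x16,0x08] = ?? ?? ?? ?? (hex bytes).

MEM[0x0b,0x10,0x16,0x08] = 3c 54 df e5

  after D0: wrote 7B at 0x0b = 3c4bdf2f9754e5
  after D1: wrote 8B at 0x00 = 3c4bdf2f9754e5a0
  after D2: wrote 7B at 0x05 = b33c4bdf2f9754
  after D3: wrote 8B at 0x06 = 9754e56eb33c4bdf
  after D4: wrote 4B at 0x12 = 9754e5a0
query mem[0x0b]=0x3c, mem[0x10]=0x54, mem[0x16]=0xdf, mem[0x08]=0xe5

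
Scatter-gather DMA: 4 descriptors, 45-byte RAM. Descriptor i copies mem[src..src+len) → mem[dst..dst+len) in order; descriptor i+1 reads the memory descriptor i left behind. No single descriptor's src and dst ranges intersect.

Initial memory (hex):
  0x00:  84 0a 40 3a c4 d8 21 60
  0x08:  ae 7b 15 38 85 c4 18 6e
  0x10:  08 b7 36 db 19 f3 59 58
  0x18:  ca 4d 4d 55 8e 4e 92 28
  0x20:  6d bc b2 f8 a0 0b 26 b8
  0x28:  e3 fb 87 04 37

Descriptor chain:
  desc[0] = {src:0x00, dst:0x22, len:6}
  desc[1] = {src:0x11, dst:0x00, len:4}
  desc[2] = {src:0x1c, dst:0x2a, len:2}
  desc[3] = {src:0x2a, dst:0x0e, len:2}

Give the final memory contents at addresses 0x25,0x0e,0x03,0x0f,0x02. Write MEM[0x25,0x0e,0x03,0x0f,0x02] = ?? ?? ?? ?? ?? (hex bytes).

MEM[0x25,0x0e,0x03,0x0f,0x02] = 3a 8e 19 4e db

[0] 0x00->0x22 len=6 : 84 0a 40 3a c4 d8
[1] 0x11->0x00 len=4 : b7 36 db 19
[2] 0x1c->0x2a len=2 : 8e 4e
[3] 0x2a->0x0e len=2 : 8e 4e
query mem[0x25]=0x3a, mem[0x0e]=0x8e, mem[0x03]=0x19, mem[0x0f]=0x4e, mem[0x02]=0xdb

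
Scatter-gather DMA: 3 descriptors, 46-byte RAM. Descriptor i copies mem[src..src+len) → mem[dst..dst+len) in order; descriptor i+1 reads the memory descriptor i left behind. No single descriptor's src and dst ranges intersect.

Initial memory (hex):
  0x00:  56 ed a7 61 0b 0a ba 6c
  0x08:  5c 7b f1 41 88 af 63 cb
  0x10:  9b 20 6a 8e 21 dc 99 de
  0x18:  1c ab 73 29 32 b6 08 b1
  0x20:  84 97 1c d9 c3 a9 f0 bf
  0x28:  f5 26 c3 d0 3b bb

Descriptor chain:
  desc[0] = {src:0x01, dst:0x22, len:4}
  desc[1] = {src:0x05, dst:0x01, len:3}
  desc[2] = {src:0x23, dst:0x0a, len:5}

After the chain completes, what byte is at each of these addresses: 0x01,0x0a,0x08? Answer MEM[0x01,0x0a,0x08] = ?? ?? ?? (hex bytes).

  after D0: wrote 4B at 0x22 = eda7610b
  after D1: wrote 3B at 0x01 = 0aba6c
  after D2: wrote 5B at 0x0a = a7610bf0bf
query mem[0x01]=0x0a, mem[0x0a]=0xa7, mem[0x08]=0x5c

MEM[0x01,0x0a,0x08] = 0a a7 5c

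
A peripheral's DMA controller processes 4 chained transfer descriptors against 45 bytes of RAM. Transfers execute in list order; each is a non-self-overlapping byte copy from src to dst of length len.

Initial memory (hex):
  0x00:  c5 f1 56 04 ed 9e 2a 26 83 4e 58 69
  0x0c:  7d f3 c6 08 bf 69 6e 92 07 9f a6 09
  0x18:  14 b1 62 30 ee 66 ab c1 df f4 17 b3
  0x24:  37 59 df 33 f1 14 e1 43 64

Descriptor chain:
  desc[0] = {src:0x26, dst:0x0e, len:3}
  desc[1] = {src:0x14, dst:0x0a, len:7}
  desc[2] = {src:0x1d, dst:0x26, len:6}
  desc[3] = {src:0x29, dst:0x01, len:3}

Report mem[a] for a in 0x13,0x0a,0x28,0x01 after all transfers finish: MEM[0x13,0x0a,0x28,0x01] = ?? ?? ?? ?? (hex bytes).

[0] 0x26->0x0e len=3 : df 33 f1
[1] 0x14->0x0a len=7 : 07 9f a6 09 14 b1 62
[2] 0x1d->0x26 len=6 : 66 ab c1 df f4 17
[3] 0x29->0x01 len=3 : df f4 17
query mem[0x13]=0x92, mem[0x0a]=0x07, mem[0x28]=0xc1, mem[0x01]=0xdf

MEM[0x13,0x0a,0x28,0x01] = 92 07 c1 df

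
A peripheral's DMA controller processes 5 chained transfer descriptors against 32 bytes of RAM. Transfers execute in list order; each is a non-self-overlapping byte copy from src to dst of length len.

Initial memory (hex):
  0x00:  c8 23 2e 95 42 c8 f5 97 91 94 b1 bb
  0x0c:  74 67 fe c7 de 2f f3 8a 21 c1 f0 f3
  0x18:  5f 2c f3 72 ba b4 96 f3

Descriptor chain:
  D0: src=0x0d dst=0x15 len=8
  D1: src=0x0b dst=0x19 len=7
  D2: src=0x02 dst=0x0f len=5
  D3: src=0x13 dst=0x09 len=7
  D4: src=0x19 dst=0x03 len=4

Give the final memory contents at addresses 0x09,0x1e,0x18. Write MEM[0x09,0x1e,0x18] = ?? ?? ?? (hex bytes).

  after D0: wrote 8B at 0x15 = 67fec7de2ff38a21
  after D1: wrote 7B at 0x19 = bb7467fec7de2f
  after D2: wrote 5B at 0x0f = 2e9542c8f5
  after D3: wrote 7B at 0x09 = f52167fec7debb
  after D4: wrote 4B at 0x03 = bb7467fe
query mem[0x09]=0xf5, mem[0x1e]=0xde, mem[0x18]=0xde

MEM[0x09,0x1e,0x18] = f5 de de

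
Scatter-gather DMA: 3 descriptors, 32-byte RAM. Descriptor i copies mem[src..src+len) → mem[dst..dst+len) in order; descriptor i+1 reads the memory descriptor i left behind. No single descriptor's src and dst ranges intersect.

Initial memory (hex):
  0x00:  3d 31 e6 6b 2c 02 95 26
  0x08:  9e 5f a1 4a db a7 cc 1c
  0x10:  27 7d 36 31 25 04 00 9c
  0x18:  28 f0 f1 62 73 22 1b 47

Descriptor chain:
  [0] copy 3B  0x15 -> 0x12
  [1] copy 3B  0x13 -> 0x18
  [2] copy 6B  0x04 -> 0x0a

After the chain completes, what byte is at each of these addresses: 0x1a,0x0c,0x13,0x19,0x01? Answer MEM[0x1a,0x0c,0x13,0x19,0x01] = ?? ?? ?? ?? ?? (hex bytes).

MEM[0x1a,0x0c,0x13,0x19,0x01] = 04 95 00 9c 31

  after D0: wrote 3B at 0x12 = 04009c
  after D1: wrote 3B at 0x18 = 009c04
  after D2: wrote 6B at 0x0a = 2c0295269e5f
query mem[0x1a]=0x04, mem[0x0c]=0x95, mem[0x13]=0x00, mem[0x19]=0x9c, mem[0x01]=0x31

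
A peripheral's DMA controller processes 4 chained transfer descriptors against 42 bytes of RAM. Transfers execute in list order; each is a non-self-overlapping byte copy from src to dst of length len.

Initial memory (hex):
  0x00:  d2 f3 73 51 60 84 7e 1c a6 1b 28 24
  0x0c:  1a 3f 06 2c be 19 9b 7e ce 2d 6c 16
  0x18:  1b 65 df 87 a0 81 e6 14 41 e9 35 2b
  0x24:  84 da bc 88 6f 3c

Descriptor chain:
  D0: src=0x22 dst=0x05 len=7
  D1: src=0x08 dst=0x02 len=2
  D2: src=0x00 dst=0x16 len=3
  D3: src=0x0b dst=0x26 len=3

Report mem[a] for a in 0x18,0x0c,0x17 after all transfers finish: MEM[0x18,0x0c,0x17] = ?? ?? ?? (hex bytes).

  after D0: wrote 7B at 0x05 = 352b84dabc886f
  after D1: wrote 2B at 0x02 = dabc
  after D2: wrote 3B at 0x16 = d2f3da
  after D3: wrote 3B at 0x26 = 6f1a3f
query mem[0x18]=0xda, mem[0x0c]=0x1a, mem[0x17]=0xf3

MEM[0x18,0x0c,0x17] = da 1a f3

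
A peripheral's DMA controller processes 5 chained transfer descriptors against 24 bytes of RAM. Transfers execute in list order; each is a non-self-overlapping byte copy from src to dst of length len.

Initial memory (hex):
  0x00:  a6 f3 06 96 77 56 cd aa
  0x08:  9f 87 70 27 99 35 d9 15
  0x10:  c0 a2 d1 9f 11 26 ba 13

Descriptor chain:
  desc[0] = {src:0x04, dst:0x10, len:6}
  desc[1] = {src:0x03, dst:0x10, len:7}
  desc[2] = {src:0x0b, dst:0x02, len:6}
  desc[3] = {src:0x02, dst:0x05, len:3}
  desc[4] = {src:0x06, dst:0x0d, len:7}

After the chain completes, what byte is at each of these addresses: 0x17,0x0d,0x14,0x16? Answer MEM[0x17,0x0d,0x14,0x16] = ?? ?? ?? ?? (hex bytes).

MEM[0x17,0x0d,0x14,0x16] = 13 99 aa 87

D0: mem[0x10..0x15] <- [77 56 cd aa 9f 87]
D1: mem[0x10..0x16] <- [96 77 56 cd aa 9f 87]
D2: mem[0x02..0x07] <- [27 99 35 d9 15 96]
D3: mem[0x05..0x07] <- [27 99 35]
D4: mem[0x0d..0x13] <- [99 35 9f 87 70 27 99]
query mem[0x17]=0x13, mem[0x0d]=0x99, mem[0x14]=0xaa, mem[0x16]=0x87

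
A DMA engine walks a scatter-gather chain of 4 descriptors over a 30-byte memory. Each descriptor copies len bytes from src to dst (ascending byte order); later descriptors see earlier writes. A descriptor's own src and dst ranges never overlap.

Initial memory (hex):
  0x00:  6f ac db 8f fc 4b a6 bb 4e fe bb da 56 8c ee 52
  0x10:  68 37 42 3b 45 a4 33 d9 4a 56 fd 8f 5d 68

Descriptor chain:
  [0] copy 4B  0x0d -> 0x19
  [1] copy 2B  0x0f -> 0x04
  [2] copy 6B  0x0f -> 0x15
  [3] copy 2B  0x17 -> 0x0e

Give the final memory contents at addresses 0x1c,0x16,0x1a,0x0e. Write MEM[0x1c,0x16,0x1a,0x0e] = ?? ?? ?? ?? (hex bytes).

D0: mem[0x19..0x1c] <- [8c ee 52 68]
D1: mem[0x04..0x05] <- [52 68]
D2: mem[0x15..0x1a] <- [52 68 37 42 3b 45]
D3: mem[0x0e..0x0f] <- [37 42]
query mem[0x1c]=0x68, mem[0x16]=0x68, mem[0x1a]=0x45, mem[0x0e]=0x37

MEM[0x1c,0x16,0x1a,0x0e] = 68 68 45 37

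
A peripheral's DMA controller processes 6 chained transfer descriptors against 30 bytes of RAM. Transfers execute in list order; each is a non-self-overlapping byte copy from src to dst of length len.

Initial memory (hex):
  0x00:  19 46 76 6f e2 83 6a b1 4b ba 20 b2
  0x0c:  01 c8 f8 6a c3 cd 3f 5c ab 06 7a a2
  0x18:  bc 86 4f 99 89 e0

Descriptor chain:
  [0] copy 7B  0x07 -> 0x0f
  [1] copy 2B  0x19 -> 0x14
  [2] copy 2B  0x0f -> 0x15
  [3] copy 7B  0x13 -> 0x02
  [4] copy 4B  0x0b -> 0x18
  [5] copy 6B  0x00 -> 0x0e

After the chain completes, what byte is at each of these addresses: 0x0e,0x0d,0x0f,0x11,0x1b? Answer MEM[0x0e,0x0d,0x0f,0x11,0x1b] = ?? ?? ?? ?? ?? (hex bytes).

[0] 0x07->0x0f len=7 : b1 4b ba 20 b2 01 c8
[1] 0x19->0x14 len=2 : 86 4f
[2] 0x0f->0x15 len=2 : b1 4b
[3] 0x13->0x02 len=7 : b2 86 b1 4b a2 bc 86
[4] 0x0b->0x18 len=4 : b2 01 c8 f8
[5] 0x00->0x0e len=6 : 19 46 b2 86 b1 4b
query mem[0x0e]=0x19, mem[0x0d]=0xc8, mem[0x0f]=0x46, mem[0x11]=0x86, mem[0x1b]=0xf8

MEM[0x0e,0x0d,0x0f,0x11,0x1b] = 19 c8 46 86 f8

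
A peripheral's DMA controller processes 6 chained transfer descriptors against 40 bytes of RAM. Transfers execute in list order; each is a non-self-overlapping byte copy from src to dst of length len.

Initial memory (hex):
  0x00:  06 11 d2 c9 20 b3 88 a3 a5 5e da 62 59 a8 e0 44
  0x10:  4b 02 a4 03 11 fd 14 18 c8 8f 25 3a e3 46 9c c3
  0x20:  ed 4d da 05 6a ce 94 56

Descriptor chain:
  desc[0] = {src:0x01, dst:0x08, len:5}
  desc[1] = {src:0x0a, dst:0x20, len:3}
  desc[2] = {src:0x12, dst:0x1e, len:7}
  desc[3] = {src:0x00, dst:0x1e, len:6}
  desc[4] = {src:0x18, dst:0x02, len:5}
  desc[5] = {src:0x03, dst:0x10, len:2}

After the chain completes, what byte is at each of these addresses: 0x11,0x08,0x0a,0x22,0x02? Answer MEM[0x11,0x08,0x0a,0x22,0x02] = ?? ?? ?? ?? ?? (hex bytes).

MEM[0x11,0x08,0x0a,0x22,0x02] = 25 11 c9 20 c8

  after D0: wrote 5B at 0x08 = 11d2c920b3
  after D1: wrote 3B at 0x20 = c920b3
  after D2: wrote 7B at 0x1e = a40311fd1418c8
  after D3: wrote 6B at 0x1e = 0611d2c920b3
  after D4: wrote 5B at 0x02 = c88f253ae3
  after D5: wrote 2B at 0x10 = 8f25
query mem[0x11]=0x25, mem[0x08]=0x11, mem[0x0a]=0xc9, mem[0x22]=0x20, mem[0x02]=0xc8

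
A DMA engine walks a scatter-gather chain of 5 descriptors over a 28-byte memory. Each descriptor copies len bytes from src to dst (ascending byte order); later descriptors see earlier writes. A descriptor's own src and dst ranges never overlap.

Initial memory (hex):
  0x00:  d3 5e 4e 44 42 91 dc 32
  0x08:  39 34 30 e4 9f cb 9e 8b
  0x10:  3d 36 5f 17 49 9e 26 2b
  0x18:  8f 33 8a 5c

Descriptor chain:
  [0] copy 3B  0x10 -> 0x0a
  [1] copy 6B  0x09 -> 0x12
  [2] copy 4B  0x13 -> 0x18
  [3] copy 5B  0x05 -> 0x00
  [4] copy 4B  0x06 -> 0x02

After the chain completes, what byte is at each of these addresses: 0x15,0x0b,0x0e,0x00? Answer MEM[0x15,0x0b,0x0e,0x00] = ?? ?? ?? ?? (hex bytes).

D0: mem[0x0a..0x0c] <- [3d 36 5f]
D1: mem[0x12..0x17] <- [34 3d 36 5f cb 9e]
D2: mem[0x18..0x1b] <- [3d 36 5f cb]
D3: mem[0x00..0x04] <- [91 dc 32 39 34]
D4: mem[0x02..0x05] <- [dc 32 39 34]
query mem[0x15]=0x5f, mem[0x0b]=0x36, mem[0x0e]=0x9e, mem[0x00]=0x91

MEM[0x15,0x0b,0x0e,0x00] = 5f 36 9e 91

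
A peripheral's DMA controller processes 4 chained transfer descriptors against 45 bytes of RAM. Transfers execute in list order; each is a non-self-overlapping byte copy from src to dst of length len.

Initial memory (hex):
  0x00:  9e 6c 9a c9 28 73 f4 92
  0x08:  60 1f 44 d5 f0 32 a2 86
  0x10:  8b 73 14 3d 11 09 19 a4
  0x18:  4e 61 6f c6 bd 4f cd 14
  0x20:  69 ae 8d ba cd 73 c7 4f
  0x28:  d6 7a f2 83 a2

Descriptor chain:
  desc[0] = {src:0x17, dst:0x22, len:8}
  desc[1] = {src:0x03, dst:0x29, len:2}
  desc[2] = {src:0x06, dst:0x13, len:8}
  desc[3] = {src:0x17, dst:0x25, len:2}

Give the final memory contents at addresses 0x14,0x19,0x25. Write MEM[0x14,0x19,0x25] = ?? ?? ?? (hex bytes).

#0 dst[0x22+8] := {0xa4,0x4e,0x61,0x6f,0xc6,0xbd,0x4f,0xcd}
#1 dst[0x29+2] := {0xc9,0x28}
#2 dst[0x13+8] := {0xf4,0x92,0x60,0x1f,0x44,0xd5,0xf0,0x32}
#3 dst[0x25+2] := {0x44,0xd5}
query mem[0x14]=0x92, mem[0x19]=0xf0, mem[0x25]=0x44

MEM[0x14,0x19,0x25] = 92 f0 44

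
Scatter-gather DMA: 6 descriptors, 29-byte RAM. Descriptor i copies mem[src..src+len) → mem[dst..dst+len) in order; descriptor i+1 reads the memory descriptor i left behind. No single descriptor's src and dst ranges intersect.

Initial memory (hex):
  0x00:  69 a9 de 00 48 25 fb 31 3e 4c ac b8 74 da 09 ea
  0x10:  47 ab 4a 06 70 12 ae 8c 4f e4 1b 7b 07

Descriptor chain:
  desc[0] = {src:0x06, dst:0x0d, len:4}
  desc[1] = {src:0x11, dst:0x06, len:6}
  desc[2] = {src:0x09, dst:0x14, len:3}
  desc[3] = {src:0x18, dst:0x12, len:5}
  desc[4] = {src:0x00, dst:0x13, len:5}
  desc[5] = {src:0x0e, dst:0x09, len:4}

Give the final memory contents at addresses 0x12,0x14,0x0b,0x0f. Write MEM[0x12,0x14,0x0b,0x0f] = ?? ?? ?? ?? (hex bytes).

  after D0: wrote 4B at 0x0d = fb313e4c
  after D1: wrote 6B at 0x06 = ab4a067012ae
  after D2: wrote 3B at 0x14 = 7012ae
  after D3: wrote 5B at 0x12 = 4fe41b7b07
  after D4: wrote 5B at 0x13 = 69a9de0048
  after D5: wrote 4B at 0x09 = 313e4cab
query mem[0x12]=0x4f, mem[0x14]=0xa9, mem[0x0b]=0x4c, mem[0x0f]=0x3e

MEM[0x12,0x14,0x0b,0x0f] = 4f a9 4c 3e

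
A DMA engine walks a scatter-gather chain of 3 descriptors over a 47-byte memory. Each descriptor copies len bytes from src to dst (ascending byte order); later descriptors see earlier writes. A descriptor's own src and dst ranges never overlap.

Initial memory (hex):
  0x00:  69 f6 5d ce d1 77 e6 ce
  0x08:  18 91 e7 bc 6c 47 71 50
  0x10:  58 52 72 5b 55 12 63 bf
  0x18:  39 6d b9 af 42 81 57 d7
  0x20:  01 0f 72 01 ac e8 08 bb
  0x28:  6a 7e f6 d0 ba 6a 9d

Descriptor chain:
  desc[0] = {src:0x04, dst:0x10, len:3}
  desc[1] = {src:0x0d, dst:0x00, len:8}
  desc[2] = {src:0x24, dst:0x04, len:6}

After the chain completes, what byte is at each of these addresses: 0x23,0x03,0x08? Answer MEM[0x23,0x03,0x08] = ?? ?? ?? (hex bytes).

MEM[0x23,0x03,0x08] = 01 d1 6a

  after D0: wrote 3B at 0x10 = d177e6
  after D1: wrote 8B at 0x00 = 477150d177e65b55
  after D2: wrote 6B at 0x04 = ace808bb6a7e
query mem[0x23]=0x01, mem[0x03]=0xd1, mem[0x08]=0x6a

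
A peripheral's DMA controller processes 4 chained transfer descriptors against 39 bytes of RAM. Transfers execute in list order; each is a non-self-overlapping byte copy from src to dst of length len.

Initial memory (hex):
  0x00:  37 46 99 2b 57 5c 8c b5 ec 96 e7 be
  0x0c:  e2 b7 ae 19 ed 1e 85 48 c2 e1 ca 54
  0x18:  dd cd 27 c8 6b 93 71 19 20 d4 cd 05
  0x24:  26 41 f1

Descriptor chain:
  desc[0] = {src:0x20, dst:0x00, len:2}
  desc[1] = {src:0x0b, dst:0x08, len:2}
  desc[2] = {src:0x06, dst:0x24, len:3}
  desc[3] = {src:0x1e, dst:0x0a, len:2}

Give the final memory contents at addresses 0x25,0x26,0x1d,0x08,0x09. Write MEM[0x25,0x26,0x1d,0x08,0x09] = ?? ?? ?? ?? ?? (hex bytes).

MEM[0x25,0x26,0x1d,0x08,0x09] = b5 be 93 be e2

D0: mem[0x00..0x01] <- [20 d4]
D1: mem[0x08..0x09] <- [be e2]
D2: mem[0x24..0x26] <- [8c b5 be]
D3: mem[0x0a..0x0b] <- [71 19]
query mem[0x25]=0xb5, mem[0x26]=0xbe, mem[0x1d]=0x93, mem[0x08]=0xbe, mem[0x09]=0xe2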